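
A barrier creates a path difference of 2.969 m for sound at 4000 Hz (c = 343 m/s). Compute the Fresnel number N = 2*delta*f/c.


N = 2*delta*f/c = 2*delta/lambda, where lambda = c/f
lambda = 343 / 4000 = 0.08575 m
N = 2 * 2.969 / 0.08575 = 69.248


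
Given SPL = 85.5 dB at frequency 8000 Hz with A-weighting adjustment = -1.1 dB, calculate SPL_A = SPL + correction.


A-weighting table: 8000 Hz -> -1.1 dB correction
SPL_A = SPL + correction = 85.5 + (-1.1) = 84.4 dBA


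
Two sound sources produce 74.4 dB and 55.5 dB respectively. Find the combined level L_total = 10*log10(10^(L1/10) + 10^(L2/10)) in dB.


10^(74.4/10) = 2.75423e+07
10^(55.5/10) = 354813
Sum = 2.75423e+07 + 354813 = 2.78971e+07
L_total = 10*log10(2.78971e+07) = 74.456 dB


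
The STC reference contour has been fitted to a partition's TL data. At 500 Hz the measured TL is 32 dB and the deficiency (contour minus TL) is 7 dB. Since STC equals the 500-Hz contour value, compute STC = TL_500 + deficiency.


By ASTM E413, STC = value of the fitted reference contour at 500 Hz.
Contour value at 500 Hz = TL_500 + deficiency = 32 + 7 = 39
STC = 39


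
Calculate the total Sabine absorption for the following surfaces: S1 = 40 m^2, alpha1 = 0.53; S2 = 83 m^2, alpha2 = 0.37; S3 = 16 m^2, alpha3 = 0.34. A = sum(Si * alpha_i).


40 * 0.53 = 21.2
83 * 0.37 = 30.71
16 * 0.34 = 5.44
A_total = 21.2 + 30.71 + 5.44 = 57.35 m^2


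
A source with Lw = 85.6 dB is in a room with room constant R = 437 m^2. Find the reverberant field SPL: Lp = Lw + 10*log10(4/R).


4/R = 4/437 = 0.00915332
Lp = 85.6 + 10*log10(0.00915332) = 65.216 dB


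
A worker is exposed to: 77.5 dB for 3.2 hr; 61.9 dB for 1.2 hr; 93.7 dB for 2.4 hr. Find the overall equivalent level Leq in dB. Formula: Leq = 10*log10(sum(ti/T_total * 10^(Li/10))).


T_total = 3.2 + 1.2 + 2.4 = 6.8 hr
(3.2/6.8) * 10^(77.5/10) = 2.64631e+07
(1.2/6.8) * 10^(61.9/10) = 273321
(2.4/6.8) * 10^(93.7/10) = 8.27375e+08
Sum = 2.64631e+07 + 273321 + 8.27375e+08 = 8.54111e+08
Leq = 10*log10(8.54111e+08) = 89.315 dB


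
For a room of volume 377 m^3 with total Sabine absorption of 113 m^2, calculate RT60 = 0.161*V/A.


RT60 = 0.161 * 377 / 113 = 0.53714 s


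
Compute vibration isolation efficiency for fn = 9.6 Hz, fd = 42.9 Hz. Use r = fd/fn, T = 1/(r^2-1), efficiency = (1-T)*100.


r = 42.9 / 9.6 = 4.46875
r^2 - 1 = 4.46875^2 - 1 = 18.9697
T = 1/18.9697 = 0.0527156
Efficiency = (1 - 0.0527156)*100 = 94.728 %


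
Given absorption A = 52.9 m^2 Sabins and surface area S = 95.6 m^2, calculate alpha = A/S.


Absorption coefficient = absorbed power / incident power
alpha = A / S = 52.9 / 95.6 = 0.55335


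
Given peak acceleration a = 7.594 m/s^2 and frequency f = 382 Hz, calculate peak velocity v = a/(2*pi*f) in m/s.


omega = 2*pi*f = 2*pi*382 = 2400.18 rad/s
v = a / omega = 7.594 / 2400.18 = 0.0031639 m/s


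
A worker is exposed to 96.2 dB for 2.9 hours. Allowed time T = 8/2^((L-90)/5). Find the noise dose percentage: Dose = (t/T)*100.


T_allowed = 8 / 2^((96.2 - 90)/5) = 3.38698 hr
Dose = 2.9 / 3.38698 * 100 = 85.622 %


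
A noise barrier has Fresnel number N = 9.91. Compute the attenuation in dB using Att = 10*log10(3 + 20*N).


3 + 20*N = 3 + 20*9.91 = 201.2
Att = 10*log10(201.2) = 23.036 dB


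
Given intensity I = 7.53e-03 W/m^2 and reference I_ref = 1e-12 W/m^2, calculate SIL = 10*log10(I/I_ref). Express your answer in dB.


I / I_ref = 7.53e-03 / 1e-12 = 7.53e+09
SIL = 10 * log10(7.53e+09) = 98.768 dB


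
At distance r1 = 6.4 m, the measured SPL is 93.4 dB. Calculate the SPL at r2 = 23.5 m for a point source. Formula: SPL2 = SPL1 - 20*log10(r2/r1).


r2/r1 = 23.5/6.4 = 3.67188
Correction = 20*log10(3.67188) = 11.2978 dB
SPL2 = 93.4 - 11.2978 = 82.102 dB


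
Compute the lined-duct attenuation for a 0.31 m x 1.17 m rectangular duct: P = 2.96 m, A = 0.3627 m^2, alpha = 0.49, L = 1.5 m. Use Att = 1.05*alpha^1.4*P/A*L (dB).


alpha^1.4 = 0.49^1.4 = 0.368362
Attenuation rate = 1.05 * alpha^1.4 * P / A
= 1.05 * 0.368362 * 2.96 / 0.3627 = 3.15652 dB/m
Total Att = 3.15652 * 1.5 = 4.7348 dB


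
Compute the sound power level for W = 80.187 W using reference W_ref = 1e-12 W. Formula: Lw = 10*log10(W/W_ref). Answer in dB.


W / W_ref = 80.187 / 1e-12 = 8.0187e+13
Lw = 10 * log10(8.0187e+13) = 139.04 dB


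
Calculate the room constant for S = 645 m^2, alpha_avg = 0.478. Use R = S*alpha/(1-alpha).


R = 645 * 0.478 / (1 - 0.478) = 590.63 m^2


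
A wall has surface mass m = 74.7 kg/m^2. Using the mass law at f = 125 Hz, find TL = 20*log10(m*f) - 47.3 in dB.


m * f = 74.7 * 125 = 9337.5
20*log10(9337.5) = 79.4046 dB
TL = 79.4046 - 47.3 = 32.105 dB


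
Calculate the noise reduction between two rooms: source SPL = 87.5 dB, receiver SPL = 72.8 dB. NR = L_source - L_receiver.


NR = L_source - L_receiver (difference between source and receiving room levels)
NR = 87.5 - 72.8 = 14.7 dB


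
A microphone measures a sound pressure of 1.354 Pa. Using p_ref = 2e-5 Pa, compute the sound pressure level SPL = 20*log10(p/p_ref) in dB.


p / p_ref = 1.354 / 2e-5 = 67700
SPL = 20 * log10(67700) = 96.612 dB


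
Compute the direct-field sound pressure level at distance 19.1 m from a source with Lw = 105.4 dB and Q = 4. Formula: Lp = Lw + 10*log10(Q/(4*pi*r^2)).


4*pi*r^2 = 4*pi*19.1^2 = 4584.34 m^2
Q / (4*pi*r^2) = 4 / 4584.34 = 0.000872536
Lp = 105.4 + 10*log10(0.000872536) = 74.808 dB


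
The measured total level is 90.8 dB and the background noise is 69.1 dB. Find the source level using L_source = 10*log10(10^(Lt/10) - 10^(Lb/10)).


10^(90.8/10) = 1.20226e+09
10^(69.1/10) = 8.12831e+06
Difference = 1.20226e+09 - 8.12831e+06 = 1.19413e+09
L_source = 10*log10(1.19413e+09) = 90.771 dB


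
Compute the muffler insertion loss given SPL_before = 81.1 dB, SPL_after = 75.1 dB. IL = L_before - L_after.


Insertion loss = SPL without muffler - SPL with muffler
IL = 81.1 - 75.1 = 6 dB


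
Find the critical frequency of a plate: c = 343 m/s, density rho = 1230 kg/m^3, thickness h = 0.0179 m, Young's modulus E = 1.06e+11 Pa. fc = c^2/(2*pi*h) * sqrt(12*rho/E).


12*rho/E = 12*1230/1.06e+11 = 1.39245e-07
sqrt(12*rho/E) = sqrt(1.39245e-07) = 0.000373155
c^2/(2*pi*h) = 343^2/(2*pi*0.0179) = 1.04606e+06
fc = 1.04606e+06 * 0.000373155 = 390.34 Hz


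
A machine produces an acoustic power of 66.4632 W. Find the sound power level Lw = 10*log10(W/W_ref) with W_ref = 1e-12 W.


W / W_ref = 66.4632 / 1e-12 = 6.64632e+13
Lw = 10 * log10(6.64632e+13) = 138.23 dB


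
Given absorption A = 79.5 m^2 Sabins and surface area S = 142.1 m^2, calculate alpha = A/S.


Absorption coefficient = absorbed power / incident power
alpha = A / S = 79.5 / 142.1 = 0.55947


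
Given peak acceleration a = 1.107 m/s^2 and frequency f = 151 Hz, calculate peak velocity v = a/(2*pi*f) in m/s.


omega = 2*pi*f = 2*pi*151 = 948.761 rad/s
v = a / omega = 1.107 / 948.761 = 0.0011668 m/s


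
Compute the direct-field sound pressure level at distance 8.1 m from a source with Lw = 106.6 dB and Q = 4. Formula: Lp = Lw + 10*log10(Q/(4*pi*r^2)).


4*pi*r^2 = 4*pi*8.1^2 = 824.48 m^2
Q / (4*pi*r^2) = 4 / 824.48 = 0.00485154
Lp = 106.6 + 10*log10(0.00485154) = 83.459 dB


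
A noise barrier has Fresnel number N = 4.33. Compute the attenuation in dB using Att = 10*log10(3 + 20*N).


3 + 20*N = 3 + 20*4.33 = 89.6
Att = 10*log10(89.6) = 19.523 dB


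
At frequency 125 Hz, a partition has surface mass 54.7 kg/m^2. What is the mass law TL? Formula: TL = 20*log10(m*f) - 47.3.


m * f = 54.7 * 125 = 6837.5
20*log10(6837.5) = 76.6979 dB
TL = 76.6979 - 47.3 = 29.398 dB


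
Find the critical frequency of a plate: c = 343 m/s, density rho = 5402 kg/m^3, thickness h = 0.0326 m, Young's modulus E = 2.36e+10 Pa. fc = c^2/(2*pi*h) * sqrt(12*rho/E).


12*rho/E = 12*5402/2.36e+10 = 2.74678e-06
sqrt(12*rho/E) = sqrt(2.74678e-06) = 0.00165734
c^2/(2*pi*h) = 343^2/(2*pi*0.0326) = 574369
fc = 574369 * 0.00165734 = 951.92 Hz


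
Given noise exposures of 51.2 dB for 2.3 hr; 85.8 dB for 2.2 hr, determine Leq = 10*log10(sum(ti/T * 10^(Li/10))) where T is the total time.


T_total = 2.3 + 2.2 = 4.5 hr
(2.3/4.5) * 10^(51.2/10) = 67377.6
(2.2/4.5) * 10^(85.8/10) = 1.8587e+08
Sum = 67377.6 + 1.8587e+08 = 1.85937e+08
Leq = 10*log10(1.85937e+08) = 82.694 dB


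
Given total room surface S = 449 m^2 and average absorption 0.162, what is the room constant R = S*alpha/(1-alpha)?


R = 449 * 0.162 / (1 - 0.162) = 86.8 m^2


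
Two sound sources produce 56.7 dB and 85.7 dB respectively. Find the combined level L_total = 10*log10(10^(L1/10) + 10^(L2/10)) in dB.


10^(56.7/10) = 467735
10^(85.7/10) = 3.71535e+08
Sum = 467735 + 3.71535e+08 = 3.72003e+08
L_total = 10*log10(3.72003e+08) = 85.705 dB


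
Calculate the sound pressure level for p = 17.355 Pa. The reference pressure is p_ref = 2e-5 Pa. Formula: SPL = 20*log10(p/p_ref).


p / p_ref = 17.355 / 2e-5 = 867750
SPL = 20 * log10(867750) = 118.77 dB


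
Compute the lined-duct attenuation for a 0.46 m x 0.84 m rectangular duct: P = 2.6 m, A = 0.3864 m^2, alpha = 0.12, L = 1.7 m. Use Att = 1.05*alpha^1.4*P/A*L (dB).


alpha^1.4 = 0.12^1.4 = 0.0513871
Attenuation rate = 1.05 * alpha^1.4 * P / A
= 1.05 * 0.0513871 * 2.6 / 0.3864 = 0.363061 dB/m
Total Att = 0.363061 * 1.7 = 0.6172 dB


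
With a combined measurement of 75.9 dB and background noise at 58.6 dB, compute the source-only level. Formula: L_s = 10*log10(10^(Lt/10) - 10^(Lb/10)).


10^(75.9/10) = 3.89045e+07
10^(58.6/10) = 724436
Difference = 3.89045e+07 - 724436 = 3.81801e+07
L_source = 10*log10(3.81801e+07) = 75.818 dB


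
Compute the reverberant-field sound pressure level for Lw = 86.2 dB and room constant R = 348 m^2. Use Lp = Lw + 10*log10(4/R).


4/R = 4/348 = 0.0114943
Lp = 86.2 + 10*log10(0.0114943) = 66.805 dB


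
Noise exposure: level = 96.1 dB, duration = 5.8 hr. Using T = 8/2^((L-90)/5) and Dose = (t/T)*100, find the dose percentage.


T_allowed = 8 / 2^((96.1 - 90)/5) = 3.43426 hr
Dose = 5.8 / 3.43426 * 100 = 168.89 %


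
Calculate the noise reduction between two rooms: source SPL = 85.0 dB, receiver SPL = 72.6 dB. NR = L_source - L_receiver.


NR = L_source - L_receiver (difference between source and receiving room levels)
NR = 85.0 - 72.6 = 12.4 dB


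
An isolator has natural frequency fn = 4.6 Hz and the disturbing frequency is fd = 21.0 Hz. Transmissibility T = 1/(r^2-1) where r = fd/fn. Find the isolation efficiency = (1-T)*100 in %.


r = 21.0 / 4.6 = 4.56522
r^2 - 1 = 4.56522^2 - 1 = 19.8412
T = 1/19.8412 = 0.0504002
Efficiency = (1 - 0.0504002)*100 = 94.96 %


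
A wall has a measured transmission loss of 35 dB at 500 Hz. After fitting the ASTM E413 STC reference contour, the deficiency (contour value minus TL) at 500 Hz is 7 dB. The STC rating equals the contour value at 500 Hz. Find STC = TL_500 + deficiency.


By ASTM E413, STC = value of the fitted reference contour at 500 Hz.
Contour value at 500 Hz = TL_500 + deficiency = 35 + 7 = 42
STC = 42


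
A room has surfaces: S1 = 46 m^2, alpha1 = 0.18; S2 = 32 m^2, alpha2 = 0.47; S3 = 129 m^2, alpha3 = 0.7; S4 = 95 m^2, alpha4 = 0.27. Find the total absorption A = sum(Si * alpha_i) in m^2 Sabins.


46 * 0.18 = 8.28
32 * 0.47 = 15.04
129 * 0.7 = 90.3
95 * 0.27 = 25.65
A_total = 8.28 + 15.04 + 90.3 + 25.65 = 139.27 m^2


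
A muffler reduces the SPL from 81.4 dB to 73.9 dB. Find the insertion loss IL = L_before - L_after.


Insertion loss = SPL without muffler - SPL with muffler
IL = 81.4 - 73.9 = 7.5 dB


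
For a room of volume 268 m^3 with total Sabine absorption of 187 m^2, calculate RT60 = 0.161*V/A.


RT60 = 0.161 * 268 / 187 = 0.23074 s


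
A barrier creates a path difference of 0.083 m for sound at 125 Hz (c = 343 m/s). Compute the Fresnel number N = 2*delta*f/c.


N = 2*delta*f/c = 2*delta/lambda, where lambda = c/f
lambda = 343 / 125 = 2.744 m
N = 2 * 0.083 / 2.744 = 0.060496


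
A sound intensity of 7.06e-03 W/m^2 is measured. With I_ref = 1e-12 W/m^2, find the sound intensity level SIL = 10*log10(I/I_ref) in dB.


I / I_ref = 7.06e-03 / 1e-12 = 7.06e+09
SIL = 10 * log10(7.06e+09) = 98.488 dB


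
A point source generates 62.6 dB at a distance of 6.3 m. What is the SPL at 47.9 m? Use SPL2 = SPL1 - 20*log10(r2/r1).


r2/r1 = 47.9/6.3 = 7.60317
Correction = 20*log10(7.60317) = 17.6199 dB
SPL2 = 62.6 - 17.6199 = 44.98 dB


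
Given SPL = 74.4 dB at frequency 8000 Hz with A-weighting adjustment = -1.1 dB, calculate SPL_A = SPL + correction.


A-weighting table: 8000 Hz -> -1.1 dB correction
SPL_A = SPL + correction = 74.4 + (-1.1) = 73.3 dBA


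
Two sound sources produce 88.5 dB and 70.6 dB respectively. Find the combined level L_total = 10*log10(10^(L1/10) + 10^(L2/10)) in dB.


10^(88.5/10) = 7.07946e+08
10^(70.6/10) = 1.14815e+07
Sum = 7.07946e+08 + 1.14815e+07 = 7.19428e+08
L_total = 10*log10(7.19428e+08) = 88.57 dB


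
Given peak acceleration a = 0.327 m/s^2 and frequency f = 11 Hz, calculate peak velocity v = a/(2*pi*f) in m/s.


omega = 2*pi*f = 2*pi*11 = 69.115 rad/s
v = a / omega = 0.327 / 69.115 = 0.0047312 m/s


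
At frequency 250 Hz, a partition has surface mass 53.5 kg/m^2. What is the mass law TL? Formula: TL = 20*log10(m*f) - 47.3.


m * f = 53.5 * 250 = 13375
20*log10(13375) = 82.5259 dB
TL = 82.5259 - 47.3 = 35.226 dB


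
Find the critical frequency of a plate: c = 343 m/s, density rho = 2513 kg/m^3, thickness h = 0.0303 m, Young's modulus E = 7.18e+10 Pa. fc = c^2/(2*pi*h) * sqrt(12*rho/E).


12*rho/E = 12*2513/7.18e+10 = 4.2e-07
sqrt(12*rho/E) = sqrt(4.2e-07) = 0.000648074
c^2/(2*pi*h) = 343^2/(2*pi*0.0303) = 617968
fc = 617968 * 0.000648074 = 400.49 Hz


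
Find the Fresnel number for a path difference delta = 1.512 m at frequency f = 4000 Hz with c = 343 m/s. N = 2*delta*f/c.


N = 2*delta*f/c = 2*delta/lambda, where lambda = c/f
lambda = 343 / 4000 = 0.08575 m
N = 2 * 1.512 / 0.08575 = 35.265


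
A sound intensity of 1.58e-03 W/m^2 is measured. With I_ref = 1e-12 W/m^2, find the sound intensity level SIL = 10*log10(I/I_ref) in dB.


I / I_ref = 1.58e-03 / 1e-12 = 1.58e+09
SIL = 10 * log10(1.58e+09) = 91.987 dB


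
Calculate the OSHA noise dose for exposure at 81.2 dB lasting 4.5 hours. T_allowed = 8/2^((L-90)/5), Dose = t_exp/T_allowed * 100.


T_allowed = 8 / 2^((81.2 - 90)/5) = 27.0958 hr
Dose = 4.5 / 27.0958 * 100 = 16.608 %


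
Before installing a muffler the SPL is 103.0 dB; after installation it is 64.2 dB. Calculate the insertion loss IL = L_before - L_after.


Insertion loss = SPL without muffler - SPL with muffler
IL = 103.0 - 64.2 = 38.8 dB


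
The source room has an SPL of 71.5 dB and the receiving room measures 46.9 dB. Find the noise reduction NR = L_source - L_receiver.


NR = L_source - L_receiver (difference between source and receiving room levels)
NR = 71.5 - 46.9 = 24.6 dB


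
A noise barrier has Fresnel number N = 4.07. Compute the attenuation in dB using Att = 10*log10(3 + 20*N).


3 + 20*N = 3 + 20*4.07 = 84.4
Att = 10*log10(84.4) = 19.263 dB


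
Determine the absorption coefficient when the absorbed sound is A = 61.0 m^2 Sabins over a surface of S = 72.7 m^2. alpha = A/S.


Absorption coefficient = absorbed power / incident power
alpha = A / S = 61.0 / 72.7 = 0.83906


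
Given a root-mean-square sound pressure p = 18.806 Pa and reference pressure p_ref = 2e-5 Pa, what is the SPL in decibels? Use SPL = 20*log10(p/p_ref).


p / p_ref = 18.806 / 2e-5 = 940300
SPL = 20 * log10(940300) = 119.47 dB


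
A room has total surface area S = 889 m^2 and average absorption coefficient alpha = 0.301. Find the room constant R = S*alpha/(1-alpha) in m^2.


R = 889 * 0.301 / (1 - 0.301) = 382.82 m^2


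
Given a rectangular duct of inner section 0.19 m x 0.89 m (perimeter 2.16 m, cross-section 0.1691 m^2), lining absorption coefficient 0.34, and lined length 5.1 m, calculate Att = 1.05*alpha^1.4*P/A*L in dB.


alpha^1.4 = 0.34^1.4 = 0.220836
Attenuation rate = 1.05 * alpha^1.4 * P / A
= 1.05 * 0.220836 * 2.16 / 0.1691 = 2.96189 dB/m
Total Att = 2.96189 * 5.1 = 15.106 dB


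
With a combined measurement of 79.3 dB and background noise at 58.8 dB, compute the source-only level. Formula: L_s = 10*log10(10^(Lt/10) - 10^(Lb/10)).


10^(79.3/10) = 8.51138e+07
10^(58.8/10) = 758578
Difference = 8.51138e+07 - 758578 = 8.43552e+07
L_source = 10*log10(8.43552e+07) = 79.261 dB


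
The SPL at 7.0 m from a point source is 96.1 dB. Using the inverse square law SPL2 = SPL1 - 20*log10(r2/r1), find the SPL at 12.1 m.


r2/r1 = 12.1/7.0 = 1.72857
Correction = 20*log10(1.72857) = 4.75374 dB
SPL2 = 96.1 - 4.75374 = 91.346 dB


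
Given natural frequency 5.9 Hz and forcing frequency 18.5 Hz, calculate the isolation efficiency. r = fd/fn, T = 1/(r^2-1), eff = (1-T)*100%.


r = 18.5 / 5.9 = 3.13559
r^2 - 1 = 3.13559^2 - 1 = 8.83192
T = 1/8.83192 = 0.113226
Efficiency = (1 - 0.113226)*100 = 88.677 %


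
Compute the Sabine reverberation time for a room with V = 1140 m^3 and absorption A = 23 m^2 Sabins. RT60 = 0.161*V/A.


RT60 = 0.161 * 1140 / 23 = 7.98 s


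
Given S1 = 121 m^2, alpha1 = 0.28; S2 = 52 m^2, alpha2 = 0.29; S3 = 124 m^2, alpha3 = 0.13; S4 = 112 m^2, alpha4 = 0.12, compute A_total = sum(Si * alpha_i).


121 * 0.28 = 33.88
52 * 0.29 = 15.08
124 * 0.13 = 16.12
112 * 0.12 = 13.44
A_total = 33.88 + 15.08 + 16.12 + 13.44 = 78.52 m^2


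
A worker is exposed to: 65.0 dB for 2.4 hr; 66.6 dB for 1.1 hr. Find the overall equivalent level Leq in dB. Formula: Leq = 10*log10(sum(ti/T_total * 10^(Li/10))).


T_total = 2.4 + 1.1 = 3.5 hr
(2.4/3.5) * 10^(65.0/10) = 2.16842e+06
(1.1/3.5) * 10^(66.6/10) = 1.43656e+06
Sum = 2.16842e+06 + 1.43656e+06 = 3.60498e+06
Leq = 10*log10(3.60498e+06) = 65.569 dB


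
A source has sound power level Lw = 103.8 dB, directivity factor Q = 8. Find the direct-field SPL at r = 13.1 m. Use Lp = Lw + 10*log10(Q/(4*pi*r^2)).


4*pi*r^2 = 4*pi*13.1^2 = 2156.51 m^2
Q / (4*pi*r^2) = 8 / 2156.51 = 0.0037097
Lp = 103.8 + 10*log10(0.0037097) = 79.493 dB


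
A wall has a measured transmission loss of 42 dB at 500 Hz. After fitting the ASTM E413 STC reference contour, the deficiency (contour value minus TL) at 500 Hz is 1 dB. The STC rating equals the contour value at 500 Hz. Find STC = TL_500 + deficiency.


By ASTM E413, STC = value of the fitted reference contour at 500 Hz.
Contour value at 500 Hz = TL_500 + deficiency = 42 + 1 = 43
STC = 43


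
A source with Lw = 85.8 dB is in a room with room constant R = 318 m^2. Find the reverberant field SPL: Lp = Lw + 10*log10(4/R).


4/R = 4/318 = 0.0125786
Lp = 85.8 + 10*log10(0.0125786) = 66.796 dB


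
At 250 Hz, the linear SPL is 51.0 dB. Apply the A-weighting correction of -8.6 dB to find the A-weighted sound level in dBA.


A-weighting table: 250 Hz -> -8.6 dB correction
SPL_A = SPL + correction = 51.0 + (-8.6) = 42.4 dBA


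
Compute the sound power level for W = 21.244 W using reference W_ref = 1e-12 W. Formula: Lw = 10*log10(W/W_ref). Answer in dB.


W / W_ref = 21.244 / 1e-12 = 2.1244e+13
Lw = 10 * log10(2.1244e+13) = 133.27 dB


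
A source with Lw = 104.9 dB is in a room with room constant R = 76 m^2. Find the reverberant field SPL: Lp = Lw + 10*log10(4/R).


4/R = 4/76 = 0.0526316
Lp = 104.9 + 10*log10(0.0526316) = 92.112 dB


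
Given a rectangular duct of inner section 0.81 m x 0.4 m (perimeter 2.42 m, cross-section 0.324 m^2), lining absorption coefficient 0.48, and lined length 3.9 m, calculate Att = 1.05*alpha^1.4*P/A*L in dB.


alpha^1.4 = 0.48^1.4 = 0.35788
Attenuation rate = 1.05 * alpha^1.4 * P / A
= 1.05 * 0.35788 * 2.42 / 0.324 = 2.80671 dB/m
Total Att = 2.80671 * 3.9 = 10.946 dB


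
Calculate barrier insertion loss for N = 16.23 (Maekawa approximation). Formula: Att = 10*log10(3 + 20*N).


3 + 20*N = 3 + 20*16.23 = 327.6
Att = 10*log10(327.6) = 25.153 dB


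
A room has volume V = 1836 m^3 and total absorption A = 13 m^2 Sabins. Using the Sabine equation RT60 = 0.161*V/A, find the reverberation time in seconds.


RT60 = 0.161 * 1836 / 13 = 22.738 s


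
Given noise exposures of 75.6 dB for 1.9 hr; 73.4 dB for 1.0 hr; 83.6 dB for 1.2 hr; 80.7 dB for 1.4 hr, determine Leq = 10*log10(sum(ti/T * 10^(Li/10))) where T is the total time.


T_total = 1.9 + 1.0 + 1.2 + 1.4 = 5.5 hr
(1.9/5.5) * 10^(75.6/10) = 1.25427e+07
(1.0/5.5) * 10^(73.4/10) = 3.97775e+06
(1.2/5.5) * 10^(83.6/10) = 4.99826e+07
(1.4/5.5) * 10^(80.7/10) = 2.99065e+07
Sum = 1.25427e+07 + 3.97775e+06 + 4.99826e+07 + 2.99065e+07 = 9.64096e+07
Leq = 10*log10(9.64096e+07) = 79.841 dB


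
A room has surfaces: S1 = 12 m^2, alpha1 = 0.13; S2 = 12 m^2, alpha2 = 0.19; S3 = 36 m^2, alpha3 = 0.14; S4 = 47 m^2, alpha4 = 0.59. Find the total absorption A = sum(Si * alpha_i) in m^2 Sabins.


12 * 0.13 = 1.56
12 * 0.19 = 2.28
36 * 0.14 = 5.04
47 * 0.59 = 27.73
A_total = 1.56 + 2.28 + 5.04 + 27.73 = 36.61 m^2


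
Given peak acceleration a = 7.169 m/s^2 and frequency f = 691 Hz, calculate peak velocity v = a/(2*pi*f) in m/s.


omega = 2*pi*f = 2*pi*691 = 4341.68 rad/s
v = a / omega = 7.169 / 4341.68 = 0.0016512 m/s


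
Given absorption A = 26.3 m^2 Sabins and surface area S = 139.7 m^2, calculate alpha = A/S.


Absorption coefficient = absorbed power / incident power
alpha = A / S = 26.3 / 139.7 = 0.18826


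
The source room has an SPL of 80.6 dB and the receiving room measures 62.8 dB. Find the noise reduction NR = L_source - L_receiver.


NR = L_source - L_receiver (difference between source and receiving room levels)
NR = 80.6 - 62.8 = 17.8 dB


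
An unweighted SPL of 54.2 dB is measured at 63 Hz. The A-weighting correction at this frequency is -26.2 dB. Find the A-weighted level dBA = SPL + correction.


A-weighting table: 63 Hz -> -26.2 dB correction
SPL_A = SPL + correction = 54.2 + (-26.2) = 28 dBA


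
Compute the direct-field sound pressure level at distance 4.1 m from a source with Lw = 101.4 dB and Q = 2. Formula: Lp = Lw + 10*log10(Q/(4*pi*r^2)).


4*pi*r^2 = 4*pi*4.1^2 = 211.241 m^2
Q / (4*pi*r^2) = 2 / 211.241 = 0.00946786
Lp = 101.4 + 10*log10(0.00946786) = 81.163 dB


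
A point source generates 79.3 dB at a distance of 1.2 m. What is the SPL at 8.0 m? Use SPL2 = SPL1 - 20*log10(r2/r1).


r2/r1 = 8.0/1.2 = 6.66667
Correction = 20*log10(6.66667) = 16.4782 dB
SPL2 = 79.3 - 16.4782 = 62.822 dB


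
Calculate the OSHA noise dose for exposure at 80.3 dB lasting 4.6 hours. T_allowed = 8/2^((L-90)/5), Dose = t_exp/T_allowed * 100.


T_allowed = 8 / 2^((80.3 - 90)/5) = 30.6965 hr
Dose = 4.6 / 30.6965 * 100 = 14.985 %


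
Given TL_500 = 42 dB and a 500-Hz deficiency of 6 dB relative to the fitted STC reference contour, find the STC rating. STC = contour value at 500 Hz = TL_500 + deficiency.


By ASTM E413, STC = value of the fitted reference contour at 500 Hz.
Contour value at 500 Hz = TL_500 + deficiency = 42 + 6 = 48
STC = 48


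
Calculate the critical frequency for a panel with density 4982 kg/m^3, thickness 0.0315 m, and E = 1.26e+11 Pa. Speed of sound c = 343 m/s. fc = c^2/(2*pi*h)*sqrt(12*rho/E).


12*rho/E = 12*4982/1.26e+11 = 4.74476e-07
sqrt(12*rho/E) = sqrt(4.74476e-07) = 0.000688822
c^2/(2*pi*h) = 343^2/(2*pi*0.0315) = 594426
fc = 594426 * 0.000688822 = 409.45 Hz


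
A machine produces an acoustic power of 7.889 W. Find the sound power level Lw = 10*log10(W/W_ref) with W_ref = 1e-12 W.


W / W_ref = 7.889 / 1e-12 = 7.889e+12
Lw = 10 * log10(7.889e+12) = 128.97 dB


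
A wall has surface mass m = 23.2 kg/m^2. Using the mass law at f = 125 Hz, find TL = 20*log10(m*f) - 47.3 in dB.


m * f = 23.2 * 125 = 2900
20*log10(2900) = 69.248 dB
TL = 69.248 - 47.3 = 21.948 dB


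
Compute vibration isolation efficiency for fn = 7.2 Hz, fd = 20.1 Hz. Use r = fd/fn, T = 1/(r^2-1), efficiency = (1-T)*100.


r = 20.1 / 7.2 = 2.79167
r^2 - 1 = 2.79167^2 - 1 = 6.79342
T = 1/6.79342 = 0.147201
Efficiency = (1 - 0.147201)*100 = 85.28 %


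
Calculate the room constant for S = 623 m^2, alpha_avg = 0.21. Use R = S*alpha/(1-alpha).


R = 623 * 0.21 / (1 - 0.21) = 165.61 m^2


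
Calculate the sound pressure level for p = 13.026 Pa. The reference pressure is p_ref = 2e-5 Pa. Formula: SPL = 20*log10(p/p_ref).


p / p_ref = 13.026 / 2e-5 = 651300
SPL = 20 * log10(651300) = 116.28 dB


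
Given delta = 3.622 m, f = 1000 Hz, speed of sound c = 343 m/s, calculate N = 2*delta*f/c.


N = 2*delta*f/c = 2*delta/lambda, where lambda = c/f
lambda = 343 / 1000 = 0.343 m
N = 2 * 3.622 / 0.343 = 21.12


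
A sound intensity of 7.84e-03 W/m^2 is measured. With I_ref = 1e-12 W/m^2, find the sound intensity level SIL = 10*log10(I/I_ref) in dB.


I / I_ref = 7.84e-03 / 1e-12 = 7.84e+09
SIL = 10 * log10(7.84e+09) = 98.943 dB


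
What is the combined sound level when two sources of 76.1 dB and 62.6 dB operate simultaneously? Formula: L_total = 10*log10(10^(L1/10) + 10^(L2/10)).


10^(76.1/10) = 4.0738e+07
10^(62.6/10) = 1.8197e+06
Sum = 4.0738e+07 + 1.8197e+06 = 4.25577e+07
L_total = 10*log10(4.25577e+07) = 76.29 dB


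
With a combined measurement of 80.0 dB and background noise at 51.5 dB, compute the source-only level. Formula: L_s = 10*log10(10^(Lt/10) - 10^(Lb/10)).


10^(80.0/10) = 1e+08
10^(51.5/10) = 141254
Difference = 1e+08 - 141254 = 9.98587e+07
L_source = 10*log10(9.98587e+07) = 79.994 dB


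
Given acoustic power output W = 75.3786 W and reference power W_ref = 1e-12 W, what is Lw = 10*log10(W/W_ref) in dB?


W / W_ref = 75.3786 / 1e-12 = 7.53786e+13
Lw = 10 * log10(7.53786e+13) = 138.77 dB


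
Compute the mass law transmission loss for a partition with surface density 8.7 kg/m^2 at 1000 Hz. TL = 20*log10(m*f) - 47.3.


m * f = 8.7 * 1000 = 8700
20*log10(8700) = 78.7904 dB
TL = 78.7904 - 47.3 = 31.49 dB


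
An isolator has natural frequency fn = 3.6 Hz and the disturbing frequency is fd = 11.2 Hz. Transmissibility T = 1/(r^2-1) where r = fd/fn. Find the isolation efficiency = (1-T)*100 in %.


r = 11.2 / 3.6 = 3.11111
r^2 - 1 = 3.11111^2 - 1 = 8.67901
T = 1/8.67901 = 0.115221
Efficiency = (1 - 0.115221)*100 = 88.478 %


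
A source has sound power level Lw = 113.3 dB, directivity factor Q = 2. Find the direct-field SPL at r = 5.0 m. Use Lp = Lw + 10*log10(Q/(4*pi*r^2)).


4*pi*r^2 = 4*pi*5.0^2 = 314.159 m^2
Q / (4*pi*r^2) = 2 / 314.159 = 0.0063662
Lp = 113.3 + 10*log10(0.0063662) = 91.339 dB


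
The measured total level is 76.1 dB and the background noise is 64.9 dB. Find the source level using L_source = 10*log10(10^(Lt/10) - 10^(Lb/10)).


10^(76.1/10) = 4.0738e+07
10^(64.9/10) = 3.0903e+06
Difference = 4.0738e+07 - 3.0903e+06 = 3.76477e+07
L_source = 10*log10(3.76477e+07) = 75.757 dB


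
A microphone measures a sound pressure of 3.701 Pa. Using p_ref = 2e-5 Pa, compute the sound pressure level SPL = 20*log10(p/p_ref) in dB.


p / p_ref = 3.701 / 2e-5 = 185050
SPL = 20 * log10(185050) = 105.35 dB


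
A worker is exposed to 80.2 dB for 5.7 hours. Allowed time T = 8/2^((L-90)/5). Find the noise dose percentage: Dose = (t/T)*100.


T_allowed = 8 / 2^((80.2 - 90)/5) = 31.125 hr
Dose = 5.7 / 31.125 * 100 = 18.313 %


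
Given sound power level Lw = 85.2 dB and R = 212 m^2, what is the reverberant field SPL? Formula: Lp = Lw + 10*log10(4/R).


4/R = 4/212 = 0.0188679
Lp = 85.2 + 10*log10(0.0188679) = 67.957 dB


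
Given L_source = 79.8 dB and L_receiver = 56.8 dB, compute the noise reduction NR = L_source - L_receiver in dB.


NR = L_source - L_receiver (difference between source and receiving room levels)
NR = 79.8 - 56.8 = 23 dB


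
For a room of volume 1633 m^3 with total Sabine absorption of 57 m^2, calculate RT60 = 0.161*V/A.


RT60 = 0.161 * 1633 / 57 = 4.6125 s


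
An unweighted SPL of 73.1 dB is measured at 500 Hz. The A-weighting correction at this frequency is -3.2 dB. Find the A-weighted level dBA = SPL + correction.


A-weighting table: 500 Hz -> -3.2 dB correction
SPL_A = SPL + correction = 73.1 + (-3.2) = 69.9 dBA


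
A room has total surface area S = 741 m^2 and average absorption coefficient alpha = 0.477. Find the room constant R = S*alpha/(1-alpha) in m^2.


R = 741 * 0.477 / (1 - 0.477) = 675.83 m^2


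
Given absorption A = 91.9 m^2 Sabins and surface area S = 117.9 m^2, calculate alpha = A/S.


Absorption coefficient = absorbed power / incident power
alpha = A / S = 91.9 / 117.9 = 0.77947


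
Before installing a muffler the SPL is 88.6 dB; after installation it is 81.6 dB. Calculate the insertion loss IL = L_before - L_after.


Insertion loss = SPL without muffler - SPL with muffler
IL = 88.6 - 81.6 = 7 dB


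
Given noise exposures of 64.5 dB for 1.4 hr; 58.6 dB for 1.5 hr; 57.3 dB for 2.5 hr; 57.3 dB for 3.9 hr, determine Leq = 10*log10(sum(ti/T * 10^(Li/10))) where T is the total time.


T_total = 1.4 + 1.5 + 2.5 + 3.9 = 9.3 hr
(1.4/9.3) * 10^(64.5/10) = 424273
(1.5/9.3) * 10^(58.6/10) = 116845
(2.5/9.3) * 10^(57.3/10) = 144363
(3.9/9.3) * 10^(57.3/10) = 225207
Sum = 424273 + 116845 + 144363 + 225207 = 910688
Leq = 10*log10(910688) = 59.594 dB


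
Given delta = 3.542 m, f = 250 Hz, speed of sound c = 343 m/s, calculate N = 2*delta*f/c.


N = 2*delta*f/c = 2*delta/lambda, where lambda = c/f
lambda = 343 / 250 = 1.372 m
N = 2 * 3.542 / 1.372 = 5.1633


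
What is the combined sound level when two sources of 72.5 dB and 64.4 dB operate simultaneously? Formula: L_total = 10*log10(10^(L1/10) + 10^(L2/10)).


10^(72.5/10) = 1.77828e+07
10^(64.4/10) = 2.75423e+06
Sum = 1.77828e+07 + 2.75423e+06 = 2.0537e+07
L_total = 10*log10(2.0537e+07) = 73.125 dB


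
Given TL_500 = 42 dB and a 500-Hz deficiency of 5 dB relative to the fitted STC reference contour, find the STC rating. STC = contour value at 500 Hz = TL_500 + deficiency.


By ASTM E413, STC = value of the fitted reference contour at 500 Hz.
Contour value at 500 Hz = TL_500 + deficiency = 42 + 5 = 47
STC = 47


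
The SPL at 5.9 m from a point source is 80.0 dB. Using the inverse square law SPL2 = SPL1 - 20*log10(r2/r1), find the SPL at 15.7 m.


r2/r1 = 15.7/5.9 = 2.66102
Correction = 20*log10(2.66102) = 8.50096 dB
SPL2 = 80.0 - 8.50096 = 71.499 dB


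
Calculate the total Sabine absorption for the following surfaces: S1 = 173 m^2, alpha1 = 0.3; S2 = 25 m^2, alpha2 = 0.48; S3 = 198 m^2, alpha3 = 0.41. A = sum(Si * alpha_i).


173 * 0.3 = 51.9
25 * 0.48 = 12
198 * 0.41 = 81.18
A_total = 51.9 + 12 + 81.18 = 145.08 m^2


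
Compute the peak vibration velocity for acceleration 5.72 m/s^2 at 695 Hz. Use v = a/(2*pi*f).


omega = 2*pi*f = 2*pi*695 = 4366.81 rad/s
v = a / omega = 5.72 / 4366.81 = 0.0013099 m/s


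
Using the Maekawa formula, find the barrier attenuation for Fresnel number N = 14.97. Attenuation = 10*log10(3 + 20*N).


3 + 20*N = 3 + 20*14.97 = 302.4
Att = 10*log10(302.4) = 24.806 dB


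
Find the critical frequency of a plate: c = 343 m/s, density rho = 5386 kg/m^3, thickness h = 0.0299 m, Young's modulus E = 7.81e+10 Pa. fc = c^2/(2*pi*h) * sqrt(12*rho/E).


12*rho/E = 12*5386/7.81e+10 = 8.27554e-07
sqrt(12*rho/E) = sqrt(8.27554e-07) = 0.0009097
c^2/(2*pi*h) = 343^2/(2*pi*0.0299) = 626235
fc = 626235 * 0.0009097 = 569.69 Hz


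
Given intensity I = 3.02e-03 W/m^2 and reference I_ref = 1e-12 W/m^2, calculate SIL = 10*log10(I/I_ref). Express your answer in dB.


I / I_ref = 3.02e-03 / 1e-12 = 3.02e+09
SIL = 10 * log10(3.02e+09) = 94.8 dB


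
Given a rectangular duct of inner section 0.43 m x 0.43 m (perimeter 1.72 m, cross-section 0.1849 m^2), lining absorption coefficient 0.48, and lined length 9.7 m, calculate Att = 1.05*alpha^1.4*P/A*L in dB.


alpha^1.4 = 0.48^1.4 = 0.35788
Attenuation rate = 1.05 * alpha^1.4 * P / A
= 1.05 * 0.35788 * 1.72 / 0.1849 = 3.49557 dB/m
Total Att = 3.49557 * 9.7 = 33.907 dB


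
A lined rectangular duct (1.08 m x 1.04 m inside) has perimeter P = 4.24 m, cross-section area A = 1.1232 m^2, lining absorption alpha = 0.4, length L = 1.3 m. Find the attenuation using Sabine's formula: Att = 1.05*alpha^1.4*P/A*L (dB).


alpha^1.4 = 0.4^1.4 = 0.277258
Attenuation rate = 1.05 * alpha^1.4 * P / A
= 1.05 * 0.277258 * 4.24 / 1.1232 = 1.09896 dB/m
Total Att = 1.09896 * 1.3 = 1.4286 dB


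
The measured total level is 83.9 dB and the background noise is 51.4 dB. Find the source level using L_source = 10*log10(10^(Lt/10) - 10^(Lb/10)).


10^(83.9/10) = 2.45471e+08
10^(51.4/10) = 138038
Difference = 2.45471e+08 - 138038 = 2.45333e+08
L_source = 10*log10(2.45333e+08) = 83.898 dB


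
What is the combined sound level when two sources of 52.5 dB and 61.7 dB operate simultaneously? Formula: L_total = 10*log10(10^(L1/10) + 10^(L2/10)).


10^(52.5/10) = 177828
10^(61.7/10) = 1.47911e+06
Sum = 177828 + 1.47911e+06 = 1.65694e+06
L_total = 10*log10(1.65694e+06) = 62.193 dB


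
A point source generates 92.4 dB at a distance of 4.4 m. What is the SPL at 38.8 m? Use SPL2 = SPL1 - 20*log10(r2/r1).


r2/r1 = 38.8/4.4 = 8.81818
Correction = 20*log10(8.81818) = 18.9076 dB
SPL2 = 92.4 - 18.9076 = 73.492 dB


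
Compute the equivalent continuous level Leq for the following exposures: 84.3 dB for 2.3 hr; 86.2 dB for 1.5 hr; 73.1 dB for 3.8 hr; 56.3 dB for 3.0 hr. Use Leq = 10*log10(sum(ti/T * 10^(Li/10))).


T_total = 2.3 + 1.5 + 3.8 + 3.0 = 10.6 hr
(2.3/10.6) * 10^(84.3/10) = 5.84012e+07
(1.5/10.6) * 10^(86.2/10) = 5.8991e+07
(3.8/10.6) * 10^(73.1/10) = 7.31944e+06
(3.0/10.6) * 10^(56.3/10) = 120730
Sum = 5.84012e+07 + 5.8991e+07 + 7.31944e+06 + 120730 = 1.24832e+08
Leq = 10*log10(1.24832e+08) = 80.963 dB


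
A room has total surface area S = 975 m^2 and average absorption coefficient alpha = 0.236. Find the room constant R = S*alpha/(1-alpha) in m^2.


R = 975 * 0.236 / (1 - 0.236) = 301.18 m^2


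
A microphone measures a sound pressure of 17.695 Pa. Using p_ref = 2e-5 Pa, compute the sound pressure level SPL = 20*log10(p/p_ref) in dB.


p / p_ref = 17.695 / 2e-5 = 884750
SPL = 20 * log10(884750) = 118.94 dB


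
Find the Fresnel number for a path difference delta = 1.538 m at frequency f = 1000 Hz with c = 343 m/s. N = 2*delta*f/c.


N = 2*delta*f/c = 2*delta/lambda, where lambda = c/f
lambda = 343 / 1000 = 0.343 m
N = 2 * 1.538 / 0.343 = 8.9679


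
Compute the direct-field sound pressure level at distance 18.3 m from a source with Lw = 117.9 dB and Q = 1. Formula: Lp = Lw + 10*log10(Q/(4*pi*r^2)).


4*pi*r^2 = 4*pi*18.3^2 = 4208.35 m^2
Q / (4*pi*r^2) = 1 / 4208.35 = 0.000237623
Lp = 117.9 + 10*log10(0.000237623) = 81.659 dB


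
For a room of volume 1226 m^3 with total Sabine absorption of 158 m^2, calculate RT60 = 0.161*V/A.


RT60 = 0.161 * 1226 / 158 = 1.2493 s


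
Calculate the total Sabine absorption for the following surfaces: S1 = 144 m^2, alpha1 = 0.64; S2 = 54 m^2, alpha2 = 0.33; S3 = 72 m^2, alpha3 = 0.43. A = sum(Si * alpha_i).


144 * 0.64 = 92.16
54 * 0.33 = 17.82
72 * 0.43 = 30.96
A_total = 92.16 + 17.82 + 30.96 = 140.94 m^2


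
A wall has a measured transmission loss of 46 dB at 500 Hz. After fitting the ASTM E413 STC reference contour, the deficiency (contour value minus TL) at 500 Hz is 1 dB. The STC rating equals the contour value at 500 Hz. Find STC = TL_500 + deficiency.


By ASTM E413, STC = value of the fitted reference contour at 500 Hz.
Contour value at 500 Hz = TL_500 + deficiency = 46 + 1 = 47
STC = 47


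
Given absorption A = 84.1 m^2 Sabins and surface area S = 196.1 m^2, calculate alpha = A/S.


Absorption coefficient = absorbed power / incident power
alpha = A / S = 84.1 / 196.1 = 0.42886


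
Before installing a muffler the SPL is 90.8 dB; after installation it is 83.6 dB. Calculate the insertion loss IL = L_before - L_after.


Insertion loss = SPL without muffler - SPL with muffler
IL = 90.8 - 83.6 = 7.2 dB


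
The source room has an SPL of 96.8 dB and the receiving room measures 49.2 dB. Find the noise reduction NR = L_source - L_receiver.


NR = L_source - L_receiver (difference between source and receiving room levels)
NR = 96.8 - 49.2 = 47.6 dB


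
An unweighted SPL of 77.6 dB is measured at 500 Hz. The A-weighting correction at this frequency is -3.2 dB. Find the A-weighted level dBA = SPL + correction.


A-weighting table: 500 Hz -> -3.2 dB correction
SPL_A = SPL + correction = 77.6 + (-3.2) = 74.4 dBA


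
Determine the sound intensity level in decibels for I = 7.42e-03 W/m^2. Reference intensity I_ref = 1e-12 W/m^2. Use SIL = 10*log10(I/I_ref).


I / I_ref = 7.42e-03 / 1e-12 = 7.42e+09
SIL = 10 * log10(7.42e+09) = 98.704 dB


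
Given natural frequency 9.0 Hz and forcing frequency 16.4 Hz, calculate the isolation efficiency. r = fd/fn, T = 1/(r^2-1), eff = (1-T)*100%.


r = 16.4 / 9.0 = 1.82222
r^2 - 1 = 1.82222^2 - 1 = 2.32049
T = 1/2.32049 = 0.430943
Efficiency = (1 - 0.430943)*100 = 56.906 %


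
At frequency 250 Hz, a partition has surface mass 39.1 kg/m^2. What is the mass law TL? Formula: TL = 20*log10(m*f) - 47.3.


m * f = 39.1 * 250 = 9775
20*log10(9775) = 79.8023 dB
TL = 79.8023 - 47.3 = 32.502 dB


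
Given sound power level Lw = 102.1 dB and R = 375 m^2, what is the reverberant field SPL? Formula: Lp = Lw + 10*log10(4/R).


4/R = 4/375 = 0.0106667
Lp = 102.1 + 10*log10(0.0106667) = 82.38 dB


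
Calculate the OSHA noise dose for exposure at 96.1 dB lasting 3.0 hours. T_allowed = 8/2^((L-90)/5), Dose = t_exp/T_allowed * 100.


T_allowed = 8 / 2^((96.1 - 90)/5) = 3.43426 hr
Dose = 3.0 / 3.43426 * 100 = 87.355 %


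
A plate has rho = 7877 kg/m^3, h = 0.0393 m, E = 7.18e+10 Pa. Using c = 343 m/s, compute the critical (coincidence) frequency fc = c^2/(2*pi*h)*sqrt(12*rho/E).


12*rho/E = 12*7877/7.18e+10 = 1.31649e-06
sqrt(12*rho/E) = sqrt(1.31649e-06) = 0.00114738
c^2/(2*pi*h) = 343^2/(2*pi*0.0393) = 476448
fc = 476448 * 0.00114738 = 546.67 Hz


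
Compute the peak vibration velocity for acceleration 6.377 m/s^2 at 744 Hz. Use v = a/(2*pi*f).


omega = 2*pi*f = 2*pi*744 = 4674.69 rad/s
v = a / omega = 6.377 / 4674.69 = 0.0013642 m/s


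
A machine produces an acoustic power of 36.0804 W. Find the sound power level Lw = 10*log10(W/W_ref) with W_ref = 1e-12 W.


W / W_ref = 36.0804 / 1e-12 = 3.60804e+13
Lw = 10 * log10(3.60804e+13) = 135.57 dB


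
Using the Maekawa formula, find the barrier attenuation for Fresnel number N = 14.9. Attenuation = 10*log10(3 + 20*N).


3 + 20*N = 3 + 20*14.9 = 301
Att = 10*log10(301) = 24.786 dB


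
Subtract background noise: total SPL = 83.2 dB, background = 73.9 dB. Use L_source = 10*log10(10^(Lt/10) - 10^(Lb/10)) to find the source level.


10^(83.2/10) = 2.0893e+08
10^(73.9/10) = 2.45471e+07
Difference = 2.0893e+08 - 2.45471e+07 = 1.84383e+08
L_source = 10*log10(1.84383e+08) = 82.657 dB


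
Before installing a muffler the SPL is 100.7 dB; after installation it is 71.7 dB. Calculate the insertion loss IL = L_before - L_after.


Insertion loss = SPL without muffler - SPL with muffler
IL = 100.7 - 71.7 = 29 dB


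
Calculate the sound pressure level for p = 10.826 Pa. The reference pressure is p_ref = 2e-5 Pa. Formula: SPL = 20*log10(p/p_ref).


p / p_ref = 10.826 / 2e-5 = 541300
SPL = 20 * log10(541300) = 114.67 dB


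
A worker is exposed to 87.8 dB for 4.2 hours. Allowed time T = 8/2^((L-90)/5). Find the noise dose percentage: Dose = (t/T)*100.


T_allowed = 8 / 2^((87.8 - 90)/5) = 10.8528 hr
Dose = 4.2 / 10.8528 * 100 = 38.7 %


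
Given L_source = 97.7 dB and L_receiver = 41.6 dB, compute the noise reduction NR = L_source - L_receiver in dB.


NR = L_source - L_receiver (difference between source and receiving room levels)
NR = 97.7 - 41.6 = 56.1 dB
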